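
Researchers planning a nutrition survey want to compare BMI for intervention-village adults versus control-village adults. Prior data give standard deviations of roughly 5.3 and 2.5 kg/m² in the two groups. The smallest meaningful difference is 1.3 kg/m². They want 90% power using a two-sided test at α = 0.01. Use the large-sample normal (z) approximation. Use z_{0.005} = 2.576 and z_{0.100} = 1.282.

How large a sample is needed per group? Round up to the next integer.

n = (z_{α/2} + z_β)² · (σ₁² + σ₂²) / δ²
  = (2.576 + 1.282)² · (5.3² + 2.5² = 34.34) / 1.3²
  = 14.8842 · 34.34 / 1.69
  = 302.44
Round up → n = 303 per group.

n = 303 per group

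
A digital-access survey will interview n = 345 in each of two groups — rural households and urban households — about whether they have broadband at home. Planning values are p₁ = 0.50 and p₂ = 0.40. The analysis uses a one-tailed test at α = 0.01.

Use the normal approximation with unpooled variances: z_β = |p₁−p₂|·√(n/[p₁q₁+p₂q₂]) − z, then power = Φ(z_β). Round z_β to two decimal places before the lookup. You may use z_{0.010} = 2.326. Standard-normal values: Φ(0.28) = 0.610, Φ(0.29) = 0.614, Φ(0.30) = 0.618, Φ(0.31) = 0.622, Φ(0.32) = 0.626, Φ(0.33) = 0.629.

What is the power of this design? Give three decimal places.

Power ≈ 0.629

z_β = |p₁−p₂|·√(n/[p₁q₁+p₂q₂]) − z_α
    = 0.10 · √(345/0.4900) − 2.326
    = 0.10 · 26.5345 − 2.326
    = 2.6535 − 2.326 = 0.3275 → 0.33
Power = Φ(0.33) = 0.629.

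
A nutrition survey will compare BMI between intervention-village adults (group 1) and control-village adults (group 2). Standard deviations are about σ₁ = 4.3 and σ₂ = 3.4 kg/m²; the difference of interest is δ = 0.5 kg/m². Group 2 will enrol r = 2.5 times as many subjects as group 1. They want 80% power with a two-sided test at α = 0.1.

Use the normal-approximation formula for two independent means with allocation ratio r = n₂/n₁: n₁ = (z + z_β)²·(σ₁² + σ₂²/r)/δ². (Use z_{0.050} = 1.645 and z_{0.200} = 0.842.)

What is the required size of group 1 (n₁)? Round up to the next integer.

n₁ = (z_{α/2} + z_β)² · (σ₁² + σ₂²/r) / δ²
   = (1.645 + 0.842)² · (4.3² + 3.4²/2.5) / 0.5²
   = 6.1852 · (18.49 + 4.624) / 0.25
   = 6.1852 · 23.114 / 0.25
   = 571.86
Round up → n₁ = 572; n₂ = r·n₁ = 2.5 × 572 = 1430.

n₁ = 572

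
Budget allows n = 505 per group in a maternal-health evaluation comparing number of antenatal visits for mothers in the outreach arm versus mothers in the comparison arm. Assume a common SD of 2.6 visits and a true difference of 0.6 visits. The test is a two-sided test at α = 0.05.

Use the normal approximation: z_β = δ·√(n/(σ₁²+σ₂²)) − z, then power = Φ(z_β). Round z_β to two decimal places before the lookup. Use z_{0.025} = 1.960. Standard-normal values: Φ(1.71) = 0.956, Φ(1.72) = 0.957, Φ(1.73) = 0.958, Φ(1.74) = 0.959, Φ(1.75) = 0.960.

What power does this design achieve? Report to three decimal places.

z_β = δ·√(n/(σ₁²+σ₂²)) − z_{α/2}
    = 0.6 · √(505/13.52) − 1.960
    = 0.6 · 6.11163 − 1.960
    = 3.6670 − 1.960 = 1.7070 → 1.71
Power = Φ(1.71) = 0.956.

Power ≈ 0.956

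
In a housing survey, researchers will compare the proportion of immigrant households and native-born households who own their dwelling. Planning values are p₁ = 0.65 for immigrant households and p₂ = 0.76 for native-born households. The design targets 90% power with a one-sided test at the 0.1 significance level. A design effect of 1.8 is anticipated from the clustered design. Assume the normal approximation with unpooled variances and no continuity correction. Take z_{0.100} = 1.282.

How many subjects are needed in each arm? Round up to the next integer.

n = 401 per group

n = (z_α + z_β)² · [p₁(1−p₁) + p₂(1−p₂)] / (p₁ − p₂)²
  = (1.282 + 1.282)² · (0.65·0.35 + 0.76·0.24) / (-0.11)²
  = (2.564)² · (0.2275 + 0.1824) / 0.0121
  = 6.5741 · 0.4099 / 0.0121
  = 222.70
Design effect: 1.8 × 222.70 = 400.87.
Round up → n = 401 per group.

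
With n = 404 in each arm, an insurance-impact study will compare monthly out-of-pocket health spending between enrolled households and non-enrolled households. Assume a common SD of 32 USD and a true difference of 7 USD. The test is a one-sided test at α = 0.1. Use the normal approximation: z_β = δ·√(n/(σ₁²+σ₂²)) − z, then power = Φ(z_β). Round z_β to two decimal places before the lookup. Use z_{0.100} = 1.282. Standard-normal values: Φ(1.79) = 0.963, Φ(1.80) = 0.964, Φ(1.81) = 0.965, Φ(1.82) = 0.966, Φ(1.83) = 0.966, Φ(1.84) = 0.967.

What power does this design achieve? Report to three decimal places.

Power ≈ 0.966

z_β = δ·√(n/(σ₁²+σ₂²)) − z_α
    = 7 · √(404/2048) − 1.282
    = 7 · 0.44415 − 1.282
    = 3.1090 − 1.282 = 1.8270 → 1.83
Power = Φ(1.83) = 0.966.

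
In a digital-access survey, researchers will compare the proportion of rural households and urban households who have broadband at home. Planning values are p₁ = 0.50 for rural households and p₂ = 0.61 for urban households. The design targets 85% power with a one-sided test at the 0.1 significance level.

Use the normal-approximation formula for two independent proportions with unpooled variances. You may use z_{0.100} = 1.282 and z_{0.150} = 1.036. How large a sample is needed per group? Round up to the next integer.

n = (z_α + z_β)² · [p₁(1−p₁) + p₂(1−p₂)] / (p₁ − p₂)²
  = (1.282 + 1.036)² · (0.50·0.50 + 0.61·0.39) / (-0.11)²
  = (2.318)² · (0.2500 + 0.2379) / 0.0121
  = 5.3731 · 0.4879 / 0.0121
  = 216.66
Round up → n = 217 per group.

n = 217 per group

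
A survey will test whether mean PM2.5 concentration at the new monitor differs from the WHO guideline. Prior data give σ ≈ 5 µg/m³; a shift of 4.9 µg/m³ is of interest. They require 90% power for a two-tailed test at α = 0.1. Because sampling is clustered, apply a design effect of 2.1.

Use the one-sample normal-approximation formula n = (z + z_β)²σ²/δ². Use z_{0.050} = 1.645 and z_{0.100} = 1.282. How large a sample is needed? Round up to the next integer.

n = 19

n = (z_{α/2} + z_β)² · σ² / δ²
  = (1.645 + 1.282)² · 5² / 4.9²
  = 8.5673 · 25 / 24.01
  = 8.92
Design effect: 2.1 × 8.92 = 18.73.
Round up → n = 19.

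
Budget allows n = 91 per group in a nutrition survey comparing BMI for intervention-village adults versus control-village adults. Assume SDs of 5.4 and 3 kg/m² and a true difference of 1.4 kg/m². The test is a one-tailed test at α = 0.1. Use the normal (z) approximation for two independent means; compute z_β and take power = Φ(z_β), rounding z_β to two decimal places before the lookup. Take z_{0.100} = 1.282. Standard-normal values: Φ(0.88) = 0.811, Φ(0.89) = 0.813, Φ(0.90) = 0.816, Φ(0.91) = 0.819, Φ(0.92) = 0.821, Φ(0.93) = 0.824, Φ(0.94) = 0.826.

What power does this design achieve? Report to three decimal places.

Power ≈ 0.811

z_β = δ·√(n/(σ₁²+σ₂²)) − z_α
    = 1.4 · √(91/38.16) − 1.282
    = 1.4 · 1.54425 − 1.282
    = 2.1619 − 1.282 = 0.8799 → 0.88
Power = Φ(0.88) = 0.811.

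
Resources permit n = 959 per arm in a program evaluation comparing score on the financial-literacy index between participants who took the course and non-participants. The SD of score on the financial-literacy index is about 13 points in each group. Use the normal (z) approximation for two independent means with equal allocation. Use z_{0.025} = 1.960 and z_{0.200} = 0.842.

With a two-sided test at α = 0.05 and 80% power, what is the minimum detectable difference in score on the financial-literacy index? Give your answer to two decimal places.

Minimum detectable difference ≈ 1.66 points

δ = (z_{α/2} + z_β) · √((σ₁²+σ₂²)/n)
  = (1.960 + 0.842) · √(338/959)
  = 2.802 · √0.35245
  = 2.802 · 0.5937
  = 1.6635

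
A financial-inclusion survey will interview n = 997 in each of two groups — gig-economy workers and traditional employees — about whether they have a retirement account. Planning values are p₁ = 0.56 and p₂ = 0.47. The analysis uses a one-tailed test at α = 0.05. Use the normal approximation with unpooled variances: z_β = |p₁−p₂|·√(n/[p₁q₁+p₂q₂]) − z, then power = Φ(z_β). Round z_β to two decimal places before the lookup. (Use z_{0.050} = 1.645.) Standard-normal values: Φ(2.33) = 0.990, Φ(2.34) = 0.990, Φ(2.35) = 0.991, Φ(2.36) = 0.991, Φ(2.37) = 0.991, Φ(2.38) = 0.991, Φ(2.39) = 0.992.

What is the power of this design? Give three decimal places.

z_β = |p₁−p₂|·√(n/[p₁q₁+p₂q₂]) − z_α
    = 0.09 · √(997/0.4955) − 1.645
    = 0.09 · 44.8565 − 1.645
    = 4.0371 − 1.645 = 2.3921 → 2.39
Power = Φ(2.39) = 0.992.

Power ≈ 0.992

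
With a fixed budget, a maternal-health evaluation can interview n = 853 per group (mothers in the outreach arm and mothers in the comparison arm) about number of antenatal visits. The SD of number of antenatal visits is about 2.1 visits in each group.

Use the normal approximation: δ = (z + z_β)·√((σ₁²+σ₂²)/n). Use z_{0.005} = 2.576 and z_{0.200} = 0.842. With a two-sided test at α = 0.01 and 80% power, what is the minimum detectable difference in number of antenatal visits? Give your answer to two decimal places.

Minimum detectable difference ≈ 0.35 visits

δ = (z_{α/2} + z_β) · √((σ₁²+σ₂²)/n)
  = (2.576 + 0.842) · √(8.82/853)
  = 3.418 · √0.01034
  = 3.418 · 0.1017
  = 0.3476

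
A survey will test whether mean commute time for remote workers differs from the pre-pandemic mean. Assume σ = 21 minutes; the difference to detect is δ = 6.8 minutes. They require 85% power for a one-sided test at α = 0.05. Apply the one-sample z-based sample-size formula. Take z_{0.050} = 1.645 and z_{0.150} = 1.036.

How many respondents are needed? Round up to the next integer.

n = (z_α + z_β)² · σ² / δ²
  = (1.645 + 1.036)² · 21² / 6.8²
  = 7.1878 · 441 / 46.24
  = 68.55
Round up → n = 69.

n = 69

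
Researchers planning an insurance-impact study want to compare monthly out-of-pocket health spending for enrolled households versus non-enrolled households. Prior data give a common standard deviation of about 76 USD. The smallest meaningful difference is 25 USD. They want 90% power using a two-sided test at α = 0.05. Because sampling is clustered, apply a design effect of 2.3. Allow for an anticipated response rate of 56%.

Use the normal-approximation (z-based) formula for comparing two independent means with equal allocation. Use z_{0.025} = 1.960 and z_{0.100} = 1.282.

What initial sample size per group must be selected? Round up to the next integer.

n = 798 per group

n = (z_{α/2} + z_β)² · (σ₁² + σ₂²) / δ²
  = (1.960 + 1.282)² · (2·76² = 11552) / 25²
  = 10.5106 · 11552 / 625
  = 194.27
Design effect: 2.3 × 194.27 = 446.82.
Adjust for 56% response: 446.82 / 0.56 = 797.89.
Round up → n = 798 per group.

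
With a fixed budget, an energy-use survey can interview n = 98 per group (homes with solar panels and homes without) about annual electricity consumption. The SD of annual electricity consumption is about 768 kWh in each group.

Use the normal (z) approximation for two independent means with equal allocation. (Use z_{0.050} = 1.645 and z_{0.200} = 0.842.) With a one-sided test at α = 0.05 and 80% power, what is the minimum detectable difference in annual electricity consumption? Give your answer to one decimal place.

Minimum detectable difference ≈ 272.9 kWh

δ = (z_α + z_β) · √((σ₁²+σ₂²)/n)
  = (1.645 + 0.842) · √(1179648/98)
  = 2.487 · √12037.2
  = 2.487 · 109.7143
  = 272.8594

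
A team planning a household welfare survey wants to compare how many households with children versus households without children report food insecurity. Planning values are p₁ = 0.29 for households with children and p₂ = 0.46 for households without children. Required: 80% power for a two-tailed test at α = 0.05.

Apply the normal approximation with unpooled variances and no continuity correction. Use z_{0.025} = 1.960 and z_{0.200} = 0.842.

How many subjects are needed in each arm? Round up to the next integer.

n = 124 per group

n = (z_{α/2} + z_β)² · [p₁(1−p₁) + p₂(1−p₂)] / (p₁ − p₂)²
  = (1.960 + 0.842)² · (0.29·0.71 + 0.46·0.54) / (-0.17)²
  = (2.802)² · (0.2059 + 0.2484) / 0.0289
  = 7.8512 · 0.4543 / 0.0289
  = 123.42
Round up → n = 124 per group.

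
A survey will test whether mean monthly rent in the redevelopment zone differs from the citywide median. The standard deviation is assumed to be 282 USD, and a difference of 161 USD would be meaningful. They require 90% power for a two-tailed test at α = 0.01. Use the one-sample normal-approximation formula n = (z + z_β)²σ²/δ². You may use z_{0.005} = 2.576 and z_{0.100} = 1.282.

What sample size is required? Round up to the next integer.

n = 46

n = (z_{α/2} + z_β)² · σ² / δ²
  = (2.576 + 1.282)² · 282² / 161²
  = 14.8842 · 79524 / 25921
  = 45.66
Round up → n = 46.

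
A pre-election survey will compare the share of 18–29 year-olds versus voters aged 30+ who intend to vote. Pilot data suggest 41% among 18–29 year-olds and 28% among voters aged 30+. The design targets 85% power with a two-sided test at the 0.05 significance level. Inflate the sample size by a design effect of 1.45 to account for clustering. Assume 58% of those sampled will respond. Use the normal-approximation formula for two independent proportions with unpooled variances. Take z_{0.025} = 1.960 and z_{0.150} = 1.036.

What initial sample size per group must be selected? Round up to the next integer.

n = 589 per group

n = (z_{α/2} + z_β)² · [p₁(1−p₁) + p₂(1−p₂)] / (p₁ − p₂)²
  = (1.960 + 1.036)² · (0.41·0.59 + 0.28·0.72) / (0.13)²
  = (2.996)² · (0.2419 + 0.2016) / 0.0169
  = 8.9760 · 0.4435 / 0.0169
  = 235.55
Design effect: 1.45 × 235.55 = 341.55.
Adjust for 58% response: 341.55 / 0.58 = 588.89.
Round up → n = 589 per group.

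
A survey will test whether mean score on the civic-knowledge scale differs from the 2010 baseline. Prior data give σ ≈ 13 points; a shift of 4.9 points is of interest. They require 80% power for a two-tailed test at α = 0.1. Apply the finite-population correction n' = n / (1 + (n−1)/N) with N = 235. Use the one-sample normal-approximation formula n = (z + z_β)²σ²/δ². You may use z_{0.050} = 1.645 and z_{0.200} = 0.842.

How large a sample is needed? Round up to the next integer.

n = 37

n = (z_{α/2} + z_β)² · σ² / δ²
  = (1.645 + 0.842)² · 13² / 4.9²
  = 6.1852 · 169 / 24.01
  = 43.54
Finite-population correction (N = 235): 43.54 / (1 + (43.54 − 1)/235) = 36.86.
Round up → n = 37.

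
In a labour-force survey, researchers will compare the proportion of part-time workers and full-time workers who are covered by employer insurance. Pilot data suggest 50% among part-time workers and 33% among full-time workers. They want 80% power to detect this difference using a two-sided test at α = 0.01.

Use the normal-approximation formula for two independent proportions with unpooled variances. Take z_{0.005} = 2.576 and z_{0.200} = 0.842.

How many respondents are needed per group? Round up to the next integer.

n = (z_{α/2} + z_β)² · [p₁(1−p₁) + p₂(1−p₂)] / (p₁ − p₂)²
  = (2.576 + 0.842)² · (0.50·0.50 + 0.33·0.67) / (0.17)²
  = (3.418)² · (0.2500 + 0.2211) / 0.0289
  = 11.6827 · 0.4711 / 0.0289
  = 190.44
Round up → n = 191 per group.

n = 191 per group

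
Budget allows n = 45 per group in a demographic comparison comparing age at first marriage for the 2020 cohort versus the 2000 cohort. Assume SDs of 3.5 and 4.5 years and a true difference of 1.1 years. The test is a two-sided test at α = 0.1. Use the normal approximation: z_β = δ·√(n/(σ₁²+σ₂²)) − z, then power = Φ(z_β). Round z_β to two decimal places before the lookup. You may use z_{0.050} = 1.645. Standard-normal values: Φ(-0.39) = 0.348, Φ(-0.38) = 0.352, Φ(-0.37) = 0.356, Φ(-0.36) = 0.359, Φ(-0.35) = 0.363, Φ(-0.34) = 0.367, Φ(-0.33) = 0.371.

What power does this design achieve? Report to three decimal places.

z_β = δ·√(n/(σ₁²+σ₂²)) − z_{α/2}
    = 1.1 · √(45/32.5) − 1.645
    = 1.1 · 1.17670 − 1.645
    = 1.2944 − 1.645 = -0.3506 → -0.35
Power = Φ(-0.35) = 0.363.

Power ≈ 0.363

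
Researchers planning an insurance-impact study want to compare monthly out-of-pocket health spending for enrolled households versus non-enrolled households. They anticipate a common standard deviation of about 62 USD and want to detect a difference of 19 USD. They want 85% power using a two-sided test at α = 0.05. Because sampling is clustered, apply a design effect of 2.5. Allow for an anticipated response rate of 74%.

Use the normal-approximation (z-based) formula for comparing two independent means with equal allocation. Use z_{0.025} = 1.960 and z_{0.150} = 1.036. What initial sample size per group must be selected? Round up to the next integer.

n = (z_{α/2} + z_β)² · (σ₁² + σ₂²) / δ²
  = (1.960 + 1.036)² · (2·62² = 7688) / 19²
  = 8.9760 · 7688 / 361
  = 191.16
Design effect: 2.5 × 191.16 = 477.89.
Adjust for 74% response: 477.89 / 0.74 = 645.80.
Round up → n = 646 per group.

n = 646 per group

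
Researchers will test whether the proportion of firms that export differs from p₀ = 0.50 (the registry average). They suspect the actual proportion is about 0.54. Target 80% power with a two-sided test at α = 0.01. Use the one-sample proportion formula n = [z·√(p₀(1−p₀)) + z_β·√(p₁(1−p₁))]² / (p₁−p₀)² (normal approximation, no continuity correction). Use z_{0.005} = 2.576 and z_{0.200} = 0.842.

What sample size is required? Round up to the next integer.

n = [z_{α/2}·√(p₀q₀) + z_β·√(p₁q₁)]² / (p₁ − p₀)²
  = [2.576·√(0.50·0.50) + 0.842·√(0.54·0.46)]² / (0.04)²
  = [2.576·0.5000 + 0.842·0.4984]² / 0.0016
  = [1.7077]² / 0.0016
  = 1822.54
Round up → n = 1823.

n = 1823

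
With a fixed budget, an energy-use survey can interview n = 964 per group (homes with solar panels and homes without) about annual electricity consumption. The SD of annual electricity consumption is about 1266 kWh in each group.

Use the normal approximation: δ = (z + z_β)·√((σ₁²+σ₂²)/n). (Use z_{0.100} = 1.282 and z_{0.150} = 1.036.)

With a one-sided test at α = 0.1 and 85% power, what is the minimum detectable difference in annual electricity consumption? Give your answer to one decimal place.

Minimum detectable difference ≈ 133.7 kWh

δ = (z_α + z_β) · √((σ₁²+σ₂²)/n)
  = (1.282 + 1.036) · √(3205512/964)
  = 2.318 · √3325.2
  = 2.318 · 57.6647
  = 133.6668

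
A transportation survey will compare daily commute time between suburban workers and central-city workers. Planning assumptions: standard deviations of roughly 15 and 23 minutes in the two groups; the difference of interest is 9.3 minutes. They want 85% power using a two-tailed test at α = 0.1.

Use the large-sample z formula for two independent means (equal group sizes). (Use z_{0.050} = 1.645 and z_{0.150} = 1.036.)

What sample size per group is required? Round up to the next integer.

n = 63 per group

n = (z_{α/2} + z_β)² · (σ₁² + σ₂²) / δ²
  = (1.645 + 1.036)² · (15² + 23² = 754) / 9.3²
  = 7.1878 · 754 / 86.49
  = 62.66
Round up → n = 63 per group.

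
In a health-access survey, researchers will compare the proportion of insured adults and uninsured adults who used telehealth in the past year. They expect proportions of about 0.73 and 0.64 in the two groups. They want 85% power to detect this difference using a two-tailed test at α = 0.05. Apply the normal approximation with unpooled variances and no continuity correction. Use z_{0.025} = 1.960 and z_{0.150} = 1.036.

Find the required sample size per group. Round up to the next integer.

n = (z_{α/2} + z_β)² · [p₁(1−p₁) + p₂(1−p₂)] / (p₁ − p₂)²
  = (1.960 + 1.036)² · (0.73·0.27 + 0.64·0.36) / (0.09)²
  = (2.996)² · (0.1971 + 0.2304) / 0.0081
  = 8.9760 · 0.4275 / 0.0081
  = 473.73
Round up → n = 474 per group.

n = 474 per group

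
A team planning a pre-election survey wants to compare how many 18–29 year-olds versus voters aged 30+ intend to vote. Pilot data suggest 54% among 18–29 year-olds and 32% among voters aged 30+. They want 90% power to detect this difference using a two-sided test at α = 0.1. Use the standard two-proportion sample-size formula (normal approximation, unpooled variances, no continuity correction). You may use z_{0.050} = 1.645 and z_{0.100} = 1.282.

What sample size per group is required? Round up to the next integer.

n = 83 per group

n = (z_{α/2} + z_β)² · [p₁(1−p₁) + p₂(1−p₂)] / (p₁ − p₂)²
  = (1.645 + 1.282)² · (0.54·0.46 + 0.32·0.68) / (0.22)²
  = (2.927)² · (0.2484 + 0.2176) / 0.0484
  = 8.5673 · 0.4660 / 0.0484
  = 82.49
Round up → n = 83 per group.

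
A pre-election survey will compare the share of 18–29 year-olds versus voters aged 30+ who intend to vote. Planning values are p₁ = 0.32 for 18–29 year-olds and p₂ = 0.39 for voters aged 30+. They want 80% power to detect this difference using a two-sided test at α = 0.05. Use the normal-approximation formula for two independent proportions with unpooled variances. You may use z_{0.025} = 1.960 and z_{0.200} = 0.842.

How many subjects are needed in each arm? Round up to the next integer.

n = (z_{α/2} + z_β)² · [p₁(1−p₁) + p₂(1−p₂)] / (p₁ − p₂)²
  = (1.960 + 0.842)² · (0.32·0.68 + 0.39·0.61) / (-0.07)²
  = (2.802)² · (0.2176 + 0.2379) / 0.0049
  = 7.8512 · 0.4555 / 0.0049
  = 729.84
Round up → n = 730 per group.

n = 730 per group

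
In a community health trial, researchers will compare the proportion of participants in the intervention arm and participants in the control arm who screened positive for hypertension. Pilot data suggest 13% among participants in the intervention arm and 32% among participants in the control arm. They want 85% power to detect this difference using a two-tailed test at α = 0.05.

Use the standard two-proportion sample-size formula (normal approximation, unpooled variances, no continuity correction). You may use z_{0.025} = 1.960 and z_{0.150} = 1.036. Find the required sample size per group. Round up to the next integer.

n = 83 per group

n = (z_{α/2} + z_β)² · [p₁(1−p₁) + p₂(1−p₂)] / (p₁ − p₂)²
  = (1.960 + 1.036)² · (0.13·0.87 + 0.32·0.68) / (-0.19)²
  = (2.996)² · (0.1131 + 0.2176) / 0.0361
  = 8.9760 · 0.3307 / 0.0361
  = 82.23
Round up → n = 83 per group.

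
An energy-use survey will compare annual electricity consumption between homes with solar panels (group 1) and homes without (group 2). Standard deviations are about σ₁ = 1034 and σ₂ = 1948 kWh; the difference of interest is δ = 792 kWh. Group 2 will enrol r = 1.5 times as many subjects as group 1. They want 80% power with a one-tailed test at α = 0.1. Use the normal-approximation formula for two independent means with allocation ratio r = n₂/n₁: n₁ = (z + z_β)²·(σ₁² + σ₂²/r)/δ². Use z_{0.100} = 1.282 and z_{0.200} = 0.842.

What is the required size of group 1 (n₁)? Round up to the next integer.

n₁ = (z_α + z_β)² · (σ₁² + σ₂²/r) / δ²
   = (1.282 + 0.842)² · (1034² + 1948²/1.5) / 792²
   = 4.5114 · (1069156 + 2529802.7) / 627264
   = 4.5114 · 3598958.7 / 627264
   = 25.88
Round up → n₁ = 26; n₂ = r·n₁ = 1.5 × 26 = 39.

n₁ = 26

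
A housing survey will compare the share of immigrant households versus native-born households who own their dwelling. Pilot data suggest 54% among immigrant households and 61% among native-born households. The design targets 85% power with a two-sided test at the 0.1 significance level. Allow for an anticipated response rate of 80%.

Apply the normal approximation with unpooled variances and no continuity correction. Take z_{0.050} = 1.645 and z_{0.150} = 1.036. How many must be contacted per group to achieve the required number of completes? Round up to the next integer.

n = (z_{α/2} + z_β)² · [p₁(1−p₁) + p₂(1−p₂)] / (p₁ − p₂)²
  = (1.645 + 1.036)² · (0.54·0.46 + 0.61·0.39) / (-0.07)²
  = (2.681)² · (0.2484 + 0.2379) / 0.0049
  = 7.1878 · 0.4863 / 0.0049
  = 713.35
Adjust for 80% response: 713.35 / 0.80 = 891.69.
Round up → n = 892 per group.

n = 892 per group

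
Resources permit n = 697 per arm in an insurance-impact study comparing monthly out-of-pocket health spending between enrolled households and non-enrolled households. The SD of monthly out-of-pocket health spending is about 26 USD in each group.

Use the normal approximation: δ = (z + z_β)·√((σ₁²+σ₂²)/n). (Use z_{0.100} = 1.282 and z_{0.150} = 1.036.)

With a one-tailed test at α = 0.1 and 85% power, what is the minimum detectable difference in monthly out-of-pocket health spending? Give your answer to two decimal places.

δ = (z_α + z_β) · √((σ₁²+σ₂²)/n)
  = (1.282 + 1.036) · √(1352/697)
  = 2.318 · √1.9397
  = 2.318 · 1.3927
  = 3.2284

Minimum detectable difference ≈ 3.23 USD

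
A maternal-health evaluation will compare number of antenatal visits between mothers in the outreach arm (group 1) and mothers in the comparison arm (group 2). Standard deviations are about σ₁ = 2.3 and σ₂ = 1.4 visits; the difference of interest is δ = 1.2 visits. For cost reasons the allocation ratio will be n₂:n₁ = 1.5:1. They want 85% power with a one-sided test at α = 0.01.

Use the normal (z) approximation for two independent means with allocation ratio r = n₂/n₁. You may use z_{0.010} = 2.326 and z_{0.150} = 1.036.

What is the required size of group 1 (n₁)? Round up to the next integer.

n₁ = (z_α + z_β)² · (σ₁² + σ₂²/r) / δ²
   = (2.326 + 1.036)² · (2.3² + 1.4²/1.5) / 1.2²
   = 11.3030 · (5.29 + 1.3067) / 1.44
   = 11.3030 · 6.5967 / 1.44
   = 51.78
Round up → n₁ = 52; n₂ = r·n₁ = 1.5 × 52 = 78.

n₁ = 52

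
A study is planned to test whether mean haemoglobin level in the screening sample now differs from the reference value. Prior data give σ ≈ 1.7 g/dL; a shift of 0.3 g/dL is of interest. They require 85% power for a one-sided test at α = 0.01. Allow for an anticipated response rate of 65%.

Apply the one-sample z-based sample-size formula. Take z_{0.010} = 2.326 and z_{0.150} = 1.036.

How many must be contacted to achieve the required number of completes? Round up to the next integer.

n = 559

n = (z_α + z_β)² · σ² / δ²
  = (2.326 + 1.036)² · 1.7² / 0.3²
  = 11.3030 · 2.89 / 0.09
  = 362.95
Adjust for 65% response: 362.95 / 0.65 = 558.39.
Round up → n = 559.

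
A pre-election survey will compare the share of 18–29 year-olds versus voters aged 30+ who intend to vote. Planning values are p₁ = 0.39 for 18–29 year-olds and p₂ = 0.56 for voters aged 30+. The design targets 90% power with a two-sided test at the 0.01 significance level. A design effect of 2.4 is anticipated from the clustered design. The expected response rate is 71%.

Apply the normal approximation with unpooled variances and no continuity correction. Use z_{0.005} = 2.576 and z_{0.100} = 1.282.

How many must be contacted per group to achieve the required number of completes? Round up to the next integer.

n = (z_{α/2} + z_β)² · [p₁(1−p₁) + p₂(1−p₂)] / (p₁ − p₂)²
  = (2.576 + 1.282)² · (0.39·0.61 + 0.56·0.44) / (-0.17)²
  = (3.858)² · (0.2379 + 0.2464) / 0.0289
  = 14.8842 · 0.4843 / 0.0289
  = 249.43
Design effect: 2.4 × 249.43 = 598.62.
Adjust for 71% response: 598.62 / 0.71 = 843.13.
Round up → n = 844 per group.

n = 844 per group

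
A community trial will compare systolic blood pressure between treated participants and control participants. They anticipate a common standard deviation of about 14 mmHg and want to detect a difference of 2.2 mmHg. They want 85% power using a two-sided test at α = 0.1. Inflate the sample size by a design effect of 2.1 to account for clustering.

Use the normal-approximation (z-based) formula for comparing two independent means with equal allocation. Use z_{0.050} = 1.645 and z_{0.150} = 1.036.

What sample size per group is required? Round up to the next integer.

n = (z_{α/2} + z_β)² · (σ₁² + σ₂²) / δ²
  = (1.645 + 1.036)² · (2·14² = 392) / 2.2²
  = 7.1878 · 392 / 4.84
  = 582.15
Design effect: 2.1 × 582.15 = 1222.51.
Round up → n = 1223 per group.

n = 1223 per group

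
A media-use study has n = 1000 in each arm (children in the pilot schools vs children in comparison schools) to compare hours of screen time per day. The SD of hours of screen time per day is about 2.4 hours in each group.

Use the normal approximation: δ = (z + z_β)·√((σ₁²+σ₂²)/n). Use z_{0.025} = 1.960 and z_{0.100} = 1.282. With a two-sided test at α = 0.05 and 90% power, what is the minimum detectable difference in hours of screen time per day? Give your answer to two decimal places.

δ = (z_{α/2} + z_β) · √((σ₁²+σ₂²)/n)
  = (1.960 + 1.282) · √(11.52/1000)
  = 3.242 · √0.01152
  = 3.242 · 0.1073
  = 0.3480

Minimum detectable difference ≈ 0.35 hours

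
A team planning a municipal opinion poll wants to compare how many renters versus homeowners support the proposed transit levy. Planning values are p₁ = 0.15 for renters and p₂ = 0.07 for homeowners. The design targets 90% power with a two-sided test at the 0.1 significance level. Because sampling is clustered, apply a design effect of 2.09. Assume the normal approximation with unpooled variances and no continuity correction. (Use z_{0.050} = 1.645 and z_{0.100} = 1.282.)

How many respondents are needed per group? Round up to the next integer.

n = (z_{α/2} + z_β)² · [p₁(1−p₁) + p₂(1−p₂)] / (p₁ − p₂)²
  = (1.645 + 1.282)² · (0.15·0.85 + 0.07·0.93) / (0.08)²
  = (2.927)² · (0.1275 + 0.0651) / 0.0064
  = 8.5673 · 0.1926 / 0.0064
  = 257.82
Design effect: 2.09 × 257.82 = 538.85.
Round up → n = 539 per group.

n = 539 per group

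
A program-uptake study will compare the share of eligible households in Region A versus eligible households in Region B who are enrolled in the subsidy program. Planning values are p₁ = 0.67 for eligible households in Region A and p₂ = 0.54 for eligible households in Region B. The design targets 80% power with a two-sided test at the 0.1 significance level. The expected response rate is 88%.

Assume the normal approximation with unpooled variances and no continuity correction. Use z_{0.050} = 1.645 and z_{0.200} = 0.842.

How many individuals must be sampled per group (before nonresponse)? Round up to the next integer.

n = (z_{α/2} + z_β)² · [p₁(1−p₁) + p₂(1−p₂)] / (p₁ − p₂)²
  = (1.645 + 0.842)² · (0.67·0.33 + 0.54·0.46) / (0.13)²
  = (2.487)² · (0.2211 + 0.2484) / 0.0169
  = 6.1852 · 0.4695 / 0.0169
  = 171.83
Adjust for 88% response: 171.83 / 0.88 = 195.26.
Round up → n = 196 per group.

n = 196 per group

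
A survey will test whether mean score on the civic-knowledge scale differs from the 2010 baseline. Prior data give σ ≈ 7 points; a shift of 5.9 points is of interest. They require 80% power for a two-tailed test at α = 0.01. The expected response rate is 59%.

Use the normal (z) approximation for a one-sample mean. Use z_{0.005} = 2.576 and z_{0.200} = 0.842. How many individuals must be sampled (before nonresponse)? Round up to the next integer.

n = 28

n = (z_{α/2} + z_β)² · σ² / δ²
  = (2.576 + 0.842)² · 7² / 5.9²
  = 11.6827 · 49 / 34.81
  = 16.45
Adjust for 59% response: 16.45 / 0.59 = 27.87.
Round up → n = 28.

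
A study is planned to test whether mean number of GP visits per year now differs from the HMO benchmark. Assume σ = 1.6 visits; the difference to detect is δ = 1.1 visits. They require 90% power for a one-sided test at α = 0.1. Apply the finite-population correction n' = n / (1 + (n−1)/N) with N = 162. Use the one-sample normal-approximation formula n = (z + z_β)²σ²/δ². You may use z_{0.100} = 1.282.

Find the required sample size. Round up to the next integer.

n = 13

n = (z_α + z_β)² · σ² / δ²
  = (1.282 + 1.282)² · 1.6² / 1.1²
  = 6.5741 · 2.56 / 1.21
  = 13.91
Finite-population correction (N = 162): 13.91 / (1 + (13.91 − 1)/162) = 12.88.
Round up → n = 13.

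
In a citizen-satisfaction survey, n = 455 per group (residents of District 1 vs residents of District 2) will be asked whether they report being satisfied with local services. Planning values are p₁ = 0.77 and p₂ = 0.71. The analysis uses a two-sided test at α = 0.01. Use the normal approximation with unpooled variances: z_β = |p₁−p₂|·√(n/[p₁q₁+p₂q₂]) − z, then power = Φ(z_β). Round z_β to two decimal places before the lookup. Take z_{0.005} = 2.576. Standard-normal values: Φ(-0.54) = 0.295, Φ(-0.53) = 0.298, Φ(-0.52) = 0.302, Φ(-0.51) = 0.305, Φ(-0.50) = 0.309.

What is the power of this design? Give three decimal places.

Power ≈ 0.305

z_β = |p₁−p₂|·√(n/[p₁q₁+p₂q₂]) − z_{α/2}
    = 0.06 · √(455/0.3830) − 2.576
    = 0.06 · 34.4672 − 2.576
    = 2.0680 − 2.576 = -0.5080 → -0.51
Power = Φ(-0.51) = 0.305.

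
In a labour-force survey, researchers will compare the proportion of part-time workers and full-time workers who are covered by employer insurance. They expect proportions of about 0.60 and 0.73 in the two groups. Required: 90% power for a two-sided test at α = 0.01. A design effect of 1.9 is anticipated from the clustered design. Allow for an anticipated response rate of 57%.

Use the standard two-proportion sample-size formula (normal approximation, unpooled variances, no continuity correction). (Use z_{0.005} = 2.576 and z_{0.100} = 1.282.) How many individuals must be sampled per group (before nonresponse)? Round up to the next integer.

n = 1284 per group

n = (z_{α/2} + z_β)² · [p₁(1−p₁) + p₂(1−p₂)] / (p₁ − p₂)²
  = (2.576 + 1.282)² · (0.60·0.40 + 0.73·0.27) / (-0.13)²
  = (3.858)² · (0.2400 + 0.1971) / 0.0169
  = 14.8842 · 0.4371 / 0.0169
  = 384.96
Design effect: 1.9 × 384.96 = 731.43.
Adjust for 57% response: 731.43 / 0.57 = 1283.21.
Round up → n = 1284 per group.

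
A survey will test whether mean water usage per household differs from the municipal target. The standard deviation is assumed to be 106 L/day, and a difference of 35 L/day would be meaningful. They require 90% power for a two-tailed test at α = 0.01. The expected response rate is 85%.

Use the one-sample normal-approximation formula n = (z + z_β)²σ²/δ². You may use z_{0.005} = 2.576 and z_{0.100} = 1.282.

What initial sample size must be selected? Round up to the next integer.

n = (z_{α/2} + z_β)² · σ² / δ²
  = (2.576 + 1.282)² · 106² / 35²
  = 14.8842 · 11236 / 1225
  = 136.52
Adjust for 85% response: 136.52 / 0.85 = 160.61.
Round up → n = 161.

n = 161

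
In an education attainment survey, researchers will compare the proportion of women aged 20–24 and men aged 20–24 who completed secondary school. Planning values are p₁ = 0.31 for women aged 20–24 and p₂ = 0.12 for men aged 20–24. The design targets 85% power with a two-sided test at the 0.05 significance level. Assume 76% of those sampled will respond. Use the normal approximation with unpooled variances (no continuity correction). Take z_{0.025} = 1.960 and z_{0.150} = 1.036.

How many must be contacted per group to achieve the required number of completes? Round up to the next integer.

n = 105 per group

n = (z_{α/2} + z_β)² · [p₁(1−p₁) + p₂(1−p₂)] / (p₁ − p₂)²
  = (1.960 + 1.036)² · (0.31·0.69 + 0.12·0.88) / (0.19)²
  = (2.996)² · (0.2139 + 0.1056) / 0.0361
  = 8.9760 · 0.3195 / 0.0361
  = 79.44
Adjust for 76% response: 79.44 / 0.76 = 104.53.
Round up → n = 105 per group.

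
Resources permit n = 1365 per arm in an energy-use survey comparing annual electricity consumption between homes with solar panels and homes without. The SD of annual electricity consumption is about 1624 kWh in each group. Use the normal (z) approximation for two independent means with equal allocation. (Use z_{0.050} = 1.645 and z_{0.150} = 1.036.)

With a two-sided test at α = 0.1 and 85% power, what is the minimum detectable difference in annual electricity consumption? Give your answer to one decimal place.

δ = (z_{α/2} + z_β) · √((σ₁²+σ₂²)/n)
  = (1.645 + 1.036) · √(5274752/1365)
  = 2.681 · √3864.3
  = 2.681 · 62.1634
  = 166.6601

Minimum detectable difference ≈ 166.7 kWh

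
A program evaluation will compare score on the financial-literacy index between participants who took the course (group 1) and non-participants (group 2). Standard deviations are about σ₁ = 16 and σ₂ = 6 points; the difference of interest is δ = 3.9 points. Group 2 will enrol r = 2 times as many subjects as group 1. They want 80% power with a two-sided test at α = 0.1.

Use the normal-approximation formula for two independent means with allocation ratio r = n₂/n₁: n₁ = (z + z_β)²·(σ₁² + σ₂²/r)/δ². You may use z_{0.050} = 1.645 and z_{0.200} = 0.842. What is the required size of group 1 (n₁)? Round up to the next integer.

n₁ = (z_{α/2} + z_β)² · (σ₁² + σ₂²/r) / δ²
   = (1.645 + 0.842)² · (16² + 6²/2) / 3.9²
   = 6.1852 · (256 + 18) / 15.21
   = 6.1852 · 274 / 15.21
   = 111.42
Round up → n₁ = 112; n₂ = r·n₁ = 2 × 112 = 224.

n₁ = 112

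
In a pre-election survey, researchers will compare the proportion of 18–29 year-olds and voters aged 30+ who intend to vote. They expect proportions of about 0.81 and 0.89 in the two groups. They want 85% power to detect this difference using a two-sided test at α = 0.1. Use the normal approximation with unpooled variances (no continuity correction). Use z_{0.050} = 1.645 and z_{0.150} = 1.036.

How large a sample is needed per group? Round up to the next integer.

n = (z_{α/2} + z_β)² · [p₁(1−p₁) + p₂(1−p₂)] / (p₁ − p₂)²
  = (1.645 + 1.036)² · (0.81·0.19 + 0.89·0.11) / (-0.08)²
  = (2.681)² · (0.1539 + 0.0979) / 0.0064
  = 7.1878 · 0.2518 / 0.0064
  = 282.79
Round up → n = 283 per group.

n = 283 per group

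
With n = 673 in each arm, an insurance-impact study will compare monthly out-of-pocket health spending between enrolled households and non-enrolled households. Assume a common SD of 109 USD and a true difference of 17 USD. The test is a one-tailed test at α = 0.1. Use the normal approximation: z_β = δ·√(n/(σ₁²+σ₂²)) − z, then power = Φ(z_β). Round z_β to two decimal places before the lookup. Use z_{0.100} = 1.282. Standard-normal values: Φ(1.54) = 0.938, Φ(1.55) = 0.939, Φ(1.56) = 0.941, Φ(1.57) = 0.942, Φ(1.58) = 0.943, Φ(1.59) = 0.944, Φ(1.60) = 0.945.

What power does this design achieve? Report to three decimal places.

Power ≈ 0.943

z_β = δ·√(n/(σ₁²+σ₂²)) − z_α
    = 17 · √(673/23762) − 1.282
    = 17 · 0.16829 − 1.282
    = 2.8610 − 1.282 = 1.5790 → 1.58
Power = Φ(1.58) = 0.943.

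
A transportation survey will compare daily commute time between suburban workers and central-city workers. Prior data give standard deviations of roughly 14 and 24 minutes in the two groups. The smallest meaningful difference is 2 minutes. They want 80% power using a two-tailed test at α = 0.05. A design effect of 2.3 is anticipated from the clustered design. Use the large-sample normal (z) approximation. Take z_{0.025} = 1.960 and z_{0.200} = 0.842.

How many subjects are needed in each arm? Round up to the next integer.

n = 3486 per group

n = (z_{α/2} + z_β)² · (σ₁² + σ₂²) / δ²
  = (1.960 + 0.842)² · (14² + 24² = 772) / 2²
  = 7.8512 · 772 / 4
  = 1515.28
Design effect: 2.3 × 1515.28 = 3485.15.
Round up → n = 3486 per group.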